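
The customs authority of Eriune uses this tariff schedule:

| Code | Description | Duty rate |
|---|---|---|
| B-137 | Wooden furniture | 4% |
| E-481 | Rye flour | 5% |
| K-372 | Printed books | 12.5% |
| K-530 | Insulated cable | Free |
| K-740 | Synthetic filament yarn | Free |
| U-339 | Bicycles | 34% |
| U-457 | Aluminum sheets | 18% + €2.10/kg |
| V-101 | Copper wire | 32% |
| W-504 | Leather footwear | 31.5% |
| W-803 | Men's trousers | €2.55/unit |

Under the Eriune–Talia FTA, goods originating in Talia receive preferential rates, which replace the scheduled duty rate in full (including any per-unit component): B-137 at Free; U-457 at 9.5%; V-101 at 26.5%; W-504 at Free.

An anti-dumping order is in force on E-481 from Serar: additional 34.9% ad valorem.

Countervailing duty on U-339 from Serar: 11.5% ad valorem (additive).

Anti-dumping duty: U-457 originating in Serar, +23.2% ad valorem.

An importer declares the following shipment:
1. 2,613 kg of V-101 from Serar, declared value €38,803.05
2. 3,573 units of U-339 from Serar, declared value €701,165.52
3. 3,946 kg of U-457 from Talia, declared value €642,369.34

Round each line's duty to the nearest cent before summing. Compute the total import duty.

Line 1 (V-101, Serar, 2,613 kg, €38,803.05):
Base rate for V-101 is 32%.
V-101 has an FTA preferential rate, but origin Serar is not Talia; base rate stands.
Duty = €38,803.05 × 32% = €12,416.98.
Line 2 (U-339, Serar, 3,573 units, €701,165.52):
Base rate for U-339 is 34%.
Additional duty on U-339 from Serar: +11.5%. Applied ad valorem rate: 34% + 11.5% = 45.5%.
Duty = €701,165.52 × 45.5% = €319,030.31.
Line 3 (U-457, Talia, 3,946 kg, €642,369.34):
Base rate for U-457 is 18% + €2.10/kg.
Origin Talia qualifies under the Eriune–Talia agreement and U-457 is covered: preferential rate 9.5% applies instead.
The additional-duty order on U-457 targets Serar, not Talia; it does not apply.
Duty = €642,369.34 × 9.5% = €61,025.09.
Total = €12,416.98 + €319,030.31 + €61,025.09 = €392,472.38.

€392,472.38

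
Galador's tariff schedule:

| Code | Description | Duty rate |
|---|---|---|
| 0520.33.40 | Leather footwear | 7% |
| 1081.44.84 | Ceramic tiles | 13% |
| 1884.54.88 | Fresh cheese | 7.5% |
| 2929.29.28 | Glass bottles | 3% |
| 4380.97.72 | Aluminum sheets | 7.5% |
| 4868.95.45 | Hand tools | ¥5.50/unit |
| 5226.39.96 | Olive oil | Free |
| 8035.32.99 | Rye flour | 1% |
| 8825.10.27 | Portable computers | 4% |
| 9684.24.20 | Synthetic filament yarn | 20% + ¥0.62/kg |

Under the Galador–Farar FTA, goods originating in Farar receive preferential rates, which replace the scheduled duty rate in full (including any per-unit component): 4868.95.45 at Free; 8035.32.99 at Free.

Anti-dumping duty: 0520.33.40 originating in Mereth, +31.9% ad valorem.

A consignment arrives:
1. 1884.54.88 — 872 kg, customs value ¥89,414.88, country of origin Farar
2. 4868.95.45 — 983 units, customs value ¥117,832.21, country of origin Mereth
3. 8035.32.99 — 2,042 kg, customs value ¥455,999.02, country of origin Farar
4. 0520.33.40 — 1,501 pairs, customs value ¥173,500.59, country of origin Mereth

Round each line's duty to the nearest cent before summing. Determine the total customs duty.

Line 1 (1884.54.88, Farar, 872 kg, ¥89,414.88):
Base rate for 1884.54.88 is 7.5%.
Origin Farar is the FTA partner but 1884.54.88 is not on the preference list; base rate stands.
Duty = ¥89,414.88 × 7.5% = ¥6,706.12.
Line 2 (4868.95.45, Mereth, 983 units, ¥117,832.21):
Base rate for 4868.95.45 is ¥5.50/unit.
4868.95.45 has an FTA preferential rate, but origin Mereth is not Farar; base rate stands.
Duty = 983 × ¥5.50 = ¥5,406.50.
Line 3 (8035.32.99, Farar, 2,042 kg, ¥455,999.02):
Base rate for 8035.32.99 is 1%.
Origin Farar qualifies under the Galador–Farar agreement and 8035.32.99 is covered: preferential rate Free applies instead.
Duty = ¥455,999.02 × 0% = ¥0.00.
Line 4 (0520.33.40, Mereth, 1,501 pairs, ¥173,500.59):
Base rate for 0520.33.40 is 7%.
Additional duty on 0520.33.40 from Mereth: +31.9%. Applied ad valorem rate: 7% + 31.9% = 38.9%.
Duty = ¥173,500.59 × 38.9% = ¥67,491.73.
Total = ¥6,706.12 + ¥5,406.50 + ¥0.00 + ¥67,491.73 = ¥79,604.35.

¥79,604.35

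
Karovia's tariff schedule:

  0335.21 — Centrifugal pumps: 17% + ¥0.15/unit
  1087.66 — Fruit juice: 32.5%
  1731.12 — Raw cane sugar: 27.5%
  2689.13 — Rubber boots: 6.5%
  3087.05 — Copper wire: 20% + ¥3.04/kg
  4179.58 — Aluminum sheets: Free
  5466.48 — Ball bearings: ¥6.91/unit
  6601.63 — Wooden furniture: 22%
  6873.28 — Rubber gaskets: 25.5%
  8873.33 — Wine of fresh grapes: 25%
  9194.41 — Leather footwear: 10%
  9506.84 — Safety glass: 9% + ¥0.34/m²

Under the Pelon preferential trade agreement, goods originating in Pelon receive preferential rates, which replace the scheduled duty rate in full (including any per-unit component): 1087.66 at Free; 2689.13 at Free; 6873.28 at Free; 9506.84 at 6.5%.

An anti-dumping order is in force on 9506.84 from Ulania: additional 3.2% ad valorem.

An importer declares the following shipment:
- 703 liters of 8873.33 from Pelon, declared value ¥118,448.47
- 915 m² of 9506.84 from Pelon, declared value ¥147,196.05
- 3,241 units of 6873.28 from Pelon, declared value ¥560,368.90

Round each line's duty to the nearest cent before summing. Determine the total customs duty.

¥39,179.86

Line 1 (8873.33, Pelon, 703 liters, ¥118,448.47):
Base rate for 8873.33 is 25%.
Origin Pelon is the FTA partner but 8873.33 is not on the preference list; base rate stands.
Duty = ¥118,448.47 × 25% = ¥29,612.12.
Line 2 (9506.84, Pelon, 915 m², ¥147,196.05):
Base rate for 9506.84 is 9% + ¥0.34/m².
Origin Pelon qualifies under the Karovia–Pelon agreement and 9506.84 is covered: preferential rate 6.5% applies instead.
The additional-duty order on 9506.84 targets Ulania, not Pelon; it does not apply.
Duty = ¥147,196.05 × 6.5% = ¥9,567.74.
Line 3 (6873.28, Pelon, 3,241 units, ¥560,368.90):
Base rate for 6873.28 is 25.5%.
Origin Pelon qualifies under the Karovia–Pelon agreement and 6873.28 is covered: preferential rate Free applies instead.
Duty = ¥560,368.90 × 0% = ¥0.00.
Total = ¥29,612.12 + ¥9,567.74 + ¥0.00 = ¥39,179.86.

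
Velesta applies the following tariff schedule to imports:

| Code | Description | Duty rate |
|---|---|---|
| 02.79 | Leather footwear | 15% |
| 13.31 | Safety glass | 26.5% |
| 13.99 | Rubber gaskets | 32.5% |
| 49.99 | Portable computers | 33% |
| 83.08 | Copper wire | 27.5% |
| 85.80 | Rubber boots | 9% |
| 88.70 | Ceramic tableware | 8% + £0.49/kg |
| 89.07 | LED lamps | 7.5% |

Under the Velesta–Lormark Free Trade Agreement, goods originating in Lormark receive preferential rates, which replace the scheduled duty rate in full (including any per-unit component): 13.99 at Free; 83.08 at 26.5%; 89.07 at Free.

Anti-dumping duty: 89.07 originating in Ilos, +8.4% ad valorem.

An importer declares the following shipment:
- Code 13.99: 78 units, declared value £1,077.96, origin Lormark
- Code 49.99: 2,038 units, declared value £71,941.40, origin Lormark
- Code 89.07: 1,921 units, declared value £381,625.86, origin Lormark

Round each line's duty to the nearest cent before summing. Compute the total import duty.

Line 1 (13.99, Lormark, 78 units, £1,077.96):
Base rate for 13.99 is 32.5%.
Origin Lormark qualifies under the Velesta–Lormark agreement and 13.99 is covered: preferential rate Free applies instead.
Duty = £1,077.96 × 0% = £0.00.
Line 2 (49.99, Lormark, 2,038 units, £71,941.40):
Base rate for 49.99 is 33%.
Origin Lormark is the FTA partner but 49.99 is not on the preference list; base rate stands.
Duty = £71,941.40 × 33% = £23,740.66.
Line 3 (89.07, Lormark, 1,921 units, £381,625.86):
Base rate for 89.07 is 7.5%.
Origin Lormark qualifies under the Velesta–Lormark agreement and 89.07 is covered: preferential rate Free applies instead.
The additional-duty order on 89.07 targets Ilos, not Lormark; it does not apply.
Duty = £381,625.86 × 0% = £0.00.
Total = £0.00 + £23,740.66 + £0.00 = £23,740.66.

£23,740.66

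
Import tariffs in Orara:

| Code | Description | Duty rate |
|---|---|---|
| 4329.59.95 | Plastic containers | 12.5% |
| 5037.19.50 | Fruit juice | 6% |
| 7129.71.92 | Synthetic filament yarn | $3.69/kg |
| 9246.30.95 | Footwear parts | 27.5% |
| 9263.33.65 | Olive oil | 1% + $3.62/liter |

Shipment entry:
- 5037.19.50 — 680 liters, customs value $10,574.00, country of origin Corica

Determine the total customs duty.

$634.44

Line 1 (5037.19.50, Corica, 680 liters, $10,574.00):
Base rate for 5037.19.50 is 6%.
Duty = $10,574.00 × 6% = $634.44.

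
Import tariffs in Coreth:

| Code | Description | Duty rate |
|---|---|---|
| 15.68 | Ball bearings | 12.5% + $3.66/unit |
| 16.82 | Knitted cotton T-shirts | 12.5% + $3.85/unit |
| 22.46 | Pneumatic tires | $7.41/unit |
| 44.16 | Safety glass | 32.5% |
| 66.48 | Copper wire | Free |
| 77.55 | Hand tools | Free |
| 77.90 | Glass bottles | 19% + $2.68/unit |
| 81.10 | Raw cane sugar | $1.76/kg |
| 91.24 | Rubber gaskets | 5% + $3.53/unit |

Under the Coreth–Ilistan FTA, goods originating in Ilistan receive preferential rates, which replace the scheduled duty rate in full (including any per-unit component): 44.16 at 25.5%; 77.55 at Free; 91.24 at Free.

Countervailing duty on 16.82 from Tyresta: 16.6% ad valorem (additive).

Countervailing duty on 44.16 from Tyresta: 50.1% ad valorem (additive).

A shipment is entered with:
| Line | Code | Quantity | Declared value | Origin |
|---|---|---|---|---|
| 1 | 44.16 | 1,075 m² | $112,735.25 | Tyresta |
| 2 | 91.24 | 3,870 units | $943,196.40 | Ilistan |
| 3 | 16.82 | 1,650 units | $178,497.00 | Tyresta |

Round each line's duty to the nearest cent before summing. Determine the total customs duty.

$151,414.45

Line 1 (44.16, Tyresta, 1,075 m², $112,735.25):
Base rate for 44.16 is 32.5%.
44.16 has an FTA preferential rate, but origin Tyresta is not Ilistan; base rate stands.
Additional duty on 44.16 from Tyresta: +50.1%. Applied ad valorem rate: 32.5% + 50.1% = 82.6%.
Duty = $112,735.25 × 82.6% = $93,119.32.
Line 2 (91.24, Ilistan, 3,870 units, $943,196.40):
Base rate for 91.24 is 5% + $3.53/unit.
Origin Ilistan qualifies under the Coreth–Ilistan agreement and 91.24 is covered: preferential rate Free applies instead.
Duty = $943,196.40 × 0% = $0.00.
Line 3 (16.82, Tyresta, 1,650 units, $178,497.00):
Base rate for 16.82 is 12.5% + $3.85/unit.
Additional duty on 16.82 from Tyresta: +16.6%. Applied ad valorem rate: 12.5% + 16.6% = 29.1%.
Duty = $178,497.00 × 29.1% + 1,650 × $3.85 = $58,295.13.
Total = $93,119.32 + $0.00 + $58,295.13 = $151,414.45.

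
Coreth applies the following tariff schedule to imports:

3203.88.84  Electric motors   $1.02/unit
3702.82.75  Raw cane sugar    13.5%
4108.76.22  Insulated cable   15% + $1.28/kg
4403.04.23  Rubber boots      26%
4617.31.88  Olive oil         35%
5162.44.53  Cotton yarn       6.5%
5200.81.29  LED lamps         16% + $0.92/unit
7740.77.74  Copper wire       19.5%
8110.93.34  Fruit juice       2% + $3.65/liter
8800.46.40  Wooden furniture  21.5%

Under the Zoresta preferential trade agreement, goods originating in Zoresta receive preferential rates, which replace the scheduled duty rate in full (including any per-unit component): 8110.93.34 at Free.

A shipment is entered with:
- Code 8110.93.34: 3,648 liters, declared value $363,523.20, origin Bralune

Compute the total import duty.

$20,585.66

Line 1 (8110.93.34, Bralune, 3,648 liters, $363,523.20):
Base rate for 8110.93.34 is 2% + $3.65/liter.
8110.93.34 has an FTA preferential rate, but origin Bralune is not Zoresta; base rate stands.
Duty = $363,523.20 × 2% + 3,648 × $3.65 = $20,585.66.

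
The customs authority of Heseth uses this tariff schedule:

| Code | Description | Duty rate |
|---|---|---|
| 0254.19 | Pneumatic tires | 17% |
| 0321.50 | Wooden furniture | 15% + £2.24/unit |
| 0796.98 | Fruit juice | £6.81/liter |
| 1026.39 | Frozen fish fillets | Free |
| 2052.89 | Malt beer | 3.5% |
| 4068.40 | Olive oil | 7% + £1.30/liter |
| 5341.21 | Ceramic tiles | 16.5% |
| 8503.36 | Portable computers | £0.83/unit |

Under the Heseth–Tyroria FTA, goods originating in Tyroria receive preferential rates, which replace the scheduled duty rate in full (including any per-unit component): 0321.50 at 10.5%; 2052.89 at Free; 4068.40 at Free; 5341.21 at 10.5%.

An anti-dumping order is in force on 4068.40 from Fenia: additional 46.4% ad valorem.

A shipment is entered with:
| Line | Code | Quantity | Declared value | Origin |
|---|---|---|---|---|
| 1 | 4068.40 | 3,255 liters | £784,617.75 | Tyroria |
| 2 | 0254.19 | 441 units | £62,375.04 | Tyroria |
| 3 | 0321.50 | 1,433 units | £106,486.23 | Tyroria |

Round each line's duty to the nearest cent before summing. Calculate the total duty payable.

Line 1 (4068.40, Tyroria, 3,255 liters, £784,617.75):
Base rate for 4068.40 is 7% + £1.30/liter.
Origin Tyroria qualifies under the Heseth–Tyroria agreement and 4068.40 is covered: preferential rate Free applies instead.
The additional-duty order on 4068.40 targets Fenia, not Tyroria; it does not apply.
Duty = £784,617.75 × 0% = £0.00.
Line 2 (0254.19, Tyroria, 441 units, £62,375.04):
Base rate for 0254.19 is 17%.
Origin Tyroria is the FTA partner but 0254.19 is not on the preference list; base rate stands.
Duty = £62,375.04 × 17% = £10,603.76.
Line 3 (0321.50, Tyroria, 1,433 units, £106,486.23):
Base rate for 0321.50 is 15% + £2.24/unit.
Origin Tyroria qualifies under the Heseth–Tyroria agreement and 0321.50 is covered: preferential rate 10.5% applies instead.
Duty = £106,486.23 × 10.5% = £11,181.05.
Total = £0.00 + £10,603.76 + £11,181.05 = £21,784.81.

£21,784.81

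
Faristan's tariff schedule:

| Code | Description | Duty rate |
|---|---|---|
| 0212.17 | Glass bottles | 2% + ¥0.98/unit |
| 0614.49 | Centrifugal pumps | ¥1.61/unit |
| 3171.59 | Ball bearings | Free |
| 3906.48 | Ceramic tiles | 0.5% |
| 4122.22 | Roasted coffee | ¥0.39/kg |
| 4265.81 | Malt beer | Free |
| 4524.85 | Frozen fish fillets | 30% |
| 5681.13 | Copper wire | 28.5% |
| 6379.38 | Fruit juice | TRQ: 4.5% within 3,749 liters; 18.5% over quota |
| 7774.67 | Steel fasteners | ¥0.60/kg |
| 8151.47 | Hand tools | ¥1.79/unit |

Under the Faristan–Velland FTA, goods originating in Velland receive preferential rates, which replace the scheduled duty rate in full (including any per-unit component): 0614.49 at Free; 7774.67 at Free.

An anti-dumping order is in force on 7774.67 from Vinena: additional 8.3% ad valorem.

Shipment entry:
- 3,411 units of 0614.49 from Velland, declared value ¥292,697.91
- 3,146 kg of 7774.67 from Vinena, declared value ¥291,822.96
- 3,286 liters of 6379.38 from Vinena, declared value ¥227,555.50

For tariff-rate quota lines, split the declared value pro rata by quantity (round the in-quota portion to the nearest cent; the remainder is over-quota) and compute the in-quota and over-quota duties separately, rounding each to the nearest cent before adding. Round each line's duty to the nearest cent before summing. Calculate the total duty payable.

¥36,348.91

Line 1 (0614.49, Velland, 3,411 units, ¥292,697.91):
Base rate for 0614.49 is ¥1.61/unit.
Origin Velland qualifies under the Faristan–Velland agreement and 0614.49 is covered: preferential rate Free applies instead.
Duty = ¥292,697.91 × 0% = ¥0.00.
Line 2 (7774.67, Vinena, 3,146 kg, ¥291,822.96):
Base rate for 7774.67 is ¥0.60/kg.
7774.67 has an FTA preferential rate, but origin Vinena is not Velland; base rate stands.
Additional duty on 7774.67 from Vinena: +8.3% ad valorem. Applied ad valorem rate = 8.3%.
Duty = ¥291,822.96 × 8.3% + 3,146 × ¥0.60 = ¥26,108.91.
Line 3 (6379.38, Vinena, 3,286 liters, ¥227,555.50):
Code 6379.38 is under a tariff-rate quota (threshold 3,749 liters). Quantity 3,286 liters is within the quota, so the in-quota rate 4.5% applies to the full value.
Duty = ¥227,555.50 × 4.5% = ¥10,240.00.
Total = ¥0.00 + ¥26,108.91 + ¥10,240.00 = ¥36,348.91.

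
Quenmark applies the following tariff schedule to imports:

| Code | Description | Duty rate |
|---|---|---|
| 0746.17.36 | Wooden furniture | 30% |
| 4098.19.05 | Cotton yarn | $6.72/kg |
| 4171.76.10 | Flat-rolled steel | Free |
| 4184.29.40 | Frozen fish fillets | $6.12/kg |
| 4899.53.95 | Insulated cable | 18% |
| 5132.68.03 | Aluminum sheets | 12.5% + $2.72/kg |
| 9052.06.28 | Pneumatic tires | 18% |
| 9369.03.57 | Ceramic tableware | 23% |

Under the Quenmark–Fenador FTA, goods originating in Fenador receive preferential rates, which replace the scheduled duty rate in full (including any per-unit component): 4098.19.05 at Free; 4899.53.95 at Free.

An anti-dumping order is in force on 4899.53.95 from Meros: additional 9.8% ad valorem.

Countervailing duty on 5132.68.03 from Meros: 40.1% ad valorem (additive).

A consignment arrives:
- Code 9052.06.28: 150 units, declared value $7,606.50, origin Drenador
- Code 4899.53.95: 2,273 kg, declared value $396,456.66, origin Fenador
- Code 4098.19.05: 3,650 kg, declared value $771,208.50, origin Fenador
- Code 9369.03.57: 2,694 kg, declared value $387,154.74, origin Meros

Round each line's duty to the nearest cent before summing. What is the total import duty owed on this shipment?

Line 1 (9052.06.28, Drenador, 150 units, $7,606.50):
Base rate for 9052.06.28 is 18%.
Duty = $7,606.50 × 18% = $1,369.17.
Line 2 (4899.53.95, Fenador, 2,273 kg, $396,456.66):
Base rate for 4899.53.95 is 18%.
Origin Fenador qualifies under the Quenmark–Fenador agreement and 4899.53.95 is covered: preferential rate Free applies instead.
The additional-duty order on 4899.53.95 targets Meros, not Fenador; it does not apply.
Duty = $396,456.66 × 0% = $0.00.
Line 3 (4098.19.05, Fenador, 3,650 kg, $771,208.50):
Base rate for 4098.19.05 is $6.72/kg.
Origin Fenador qualifies under the Quenmark–Fenador agreement and 4098.19.05 is covered: preferential rate Free applies instead.
Duty = $771,208.50 × 0% = $0.00.
Line 4 (9369.03.57, Meros, 2,694 kg, $387,154.74):
Base rate for 9369.03.57 is 23%.
Duty = $387,154.74 × 23% = $89,045.59.
Total = $1,369.17 + $0.00 + $0.00 + $89,045.59 = $90,414.76.

$90,414.76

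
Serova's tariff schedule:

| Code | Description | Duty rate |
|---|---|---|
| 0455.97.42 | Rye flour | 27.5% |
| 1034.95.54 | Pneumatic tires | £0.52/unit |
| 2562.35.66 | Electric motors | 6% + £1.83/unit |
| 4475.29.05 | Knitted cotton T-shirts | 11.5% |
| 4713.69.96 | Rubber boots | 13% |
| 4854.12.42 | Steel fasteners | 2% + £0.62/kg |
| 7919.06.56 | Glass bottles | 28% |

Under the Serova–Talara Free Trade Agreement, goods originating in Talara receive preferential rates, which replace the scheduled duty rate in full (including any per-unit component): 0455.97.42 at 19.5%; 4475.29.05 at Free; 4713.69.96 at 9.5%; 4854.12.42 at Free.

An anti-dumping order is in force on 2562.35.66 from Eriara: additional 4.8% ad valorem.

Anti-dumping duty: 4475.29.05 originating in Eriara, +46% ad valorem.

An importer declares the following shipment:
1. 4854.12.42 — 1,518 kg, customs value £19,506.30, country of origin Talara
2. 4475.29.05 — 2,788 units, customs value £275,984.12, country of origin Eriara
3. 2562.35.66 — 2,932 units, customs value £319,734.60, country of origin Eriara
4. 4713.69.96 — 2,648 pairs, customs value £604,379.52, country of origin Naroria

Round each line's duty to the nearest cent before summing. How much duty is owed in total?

Line 1 (4854.12.42, Talara, 1,518 kg, £19,506.30):
Base rate for 4854.12.42 is 2% + £0.62/kg.
Origin Talara qualifies under the Serova–Talara agreement and 4854.12.42 is covered: preferential rate Free applies instead.
Duty = £19,506.30 × 0% = £0.00.
Line 2 (4475.29.05, Eriara, 2,788 units, £275,984.12):
Base rate for 4475.29.05 is 11.5%.
4475.29.05 has an FTA preferential rate, but origin Eriara is not Talara; base rate stands.
Additional duty on 4475.29.05 from Eriara: +46%. Applied ad valorem rate: 11.5% + 46% = 57.5%.
Duty = £275,984.12 × 57.5% = £158,690.87.
Line 3 (2562.35.66, Eriara, 2,932 units, £319,734.60):
Base rate for 2562.35.66 is 6% + £1.83/unit.
Additional duty on 2562.35.66 from Eriara: +4.8%. Applied ad valorem rate: 6% + 4.8% = 10.8%.
Duty = £319,734.60 × 10.8% + 2,932 × £1.83 = £39,896.90.
Line 4 (4713.69.96, Naroria, 2,648 pairs, £604,379.52):
Base rate for 4713.69.96 is 13%.
4713.69.96 has an FTA preferential rate, but origin Naroria is not Talara; base rate stands.
Duty = £604,379.52 × 13% = £78,569.34.
Total = £0.00 + £158,690.87 + £39,896.90 + £78,569.34 = £277,157.11.

£277,157.11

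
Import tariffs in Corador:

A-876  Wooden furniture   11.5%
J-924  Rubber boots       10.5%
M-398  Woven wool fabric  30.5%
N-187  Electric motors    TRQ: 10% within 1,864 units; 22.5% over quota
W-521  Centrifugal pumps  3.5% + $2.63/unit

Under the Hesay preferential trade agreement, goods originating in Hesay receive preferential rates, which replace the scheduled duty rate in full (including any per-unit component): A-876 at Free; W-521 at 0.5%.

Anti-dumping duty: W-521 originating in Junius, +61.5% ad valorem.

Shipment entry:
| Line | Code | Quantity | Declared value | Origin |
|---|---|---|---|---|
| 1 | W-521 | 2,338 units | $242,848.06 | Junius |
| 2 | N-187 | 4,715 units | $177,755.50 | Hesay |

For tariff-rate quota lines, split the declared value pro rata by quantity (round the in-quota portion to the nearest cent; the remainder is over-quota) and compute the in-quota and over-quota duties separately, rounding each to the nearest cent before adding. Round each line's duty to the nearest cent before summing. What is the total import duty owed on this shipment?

Line 1 (W-521, Junius, 2,338 units, $242,848.06):
Base rate for W-521 is 3.5% + $2.63/unit.
W-521 has an FTA preferential rate, but origin Junius is not Hesay; base rate stands.
Additional duty on W-521 from Junius: +61.5%. Applied ad valorem rate: 3.5% + 61.5% = 65%.
Duty = $242,848.06 × 65% + 2,338 × $2.63 = $164,000.18.
Line 2 (N-187, Hesay, 4,715 units, $177,755.50):
Code N-187 is under a tariff-rate quota (threshold 1,864 units). In-quota: 1,864 units at 10%; over-quota: 2,851 units at 22.5%.
Pro-rata value split: in-quota = $177,755.50 × 1,864/4,715 = $70,272.80; over-quota = $177,755.50 − $70,272.80 = $107,482.70.
In-quota duty = $70,272.80 × 10% = $7,027.28. Over-quota duty = $107,482.70 × 22.5% = $24,183.61.
Line duty = $7,027.28 + $24,183.61 = $31,210.89.
Total = $164,000.18 + $31,210.89 = $195,211.07.

$195,211.07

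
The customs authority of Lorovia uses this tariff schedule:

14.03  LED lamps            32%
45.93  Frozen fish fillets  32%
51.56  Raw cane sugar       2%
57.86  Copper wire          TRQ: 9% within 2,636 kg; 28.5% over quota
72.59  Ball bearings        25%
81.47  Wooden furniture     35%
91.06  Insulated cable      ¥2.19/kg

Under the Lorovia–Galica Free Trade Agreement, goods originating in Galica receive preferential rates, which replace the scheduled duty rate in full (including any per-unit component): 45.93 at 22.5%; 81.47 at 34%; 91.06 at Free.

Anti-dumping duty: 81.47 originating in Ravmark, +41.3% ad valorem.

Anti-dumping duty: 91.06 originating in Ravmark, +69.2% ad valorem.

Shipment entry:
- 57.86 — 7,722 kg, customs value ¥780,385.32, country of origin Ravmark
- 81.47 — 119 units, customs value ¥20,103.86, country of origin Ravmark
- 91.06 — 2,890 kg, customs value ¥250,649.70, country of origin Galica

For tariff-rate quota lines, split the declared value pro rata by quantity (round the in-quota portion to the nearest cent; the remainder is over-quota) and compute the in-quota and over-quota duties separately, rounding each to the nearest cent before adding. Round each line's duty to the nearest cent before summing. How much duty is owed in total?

Line 1 (57.86, Ravmark, 7,722 kg, ¥780,385.32):
Code 57.86 is under a tariff-rate quota (threshold 2,636 kg). In-quota: 2,636 kg at 9%; over-quota: 5,086 kg at 28.5%.
Pro-rata value split: in-quota = ¥780,385.32 × 2,636/7,722 = ¥266,394.16; over-quota = ¥780,385.32 − ¥266,394.16 = ¥513,991.16.
In-quota duty = ¥266,394.16 × 9% = ¥23,975.47. Over-quota duty = ¥513,991.16 × 28.5% = ¥146,487.48.
Line duty = ¥23,975.47 + ¥146,487.48 = ¥170,462.95.
Line 2 (81.47, Ravmark, 119 units, ¥20,103.86):
Base rate for 81.47 is 35%.
81.47 has an FTA preferential rate, but origin Ravmark is not Galica; base rate stands.
Additional duty on 81.47 from Ravmark: +41.3%. Applied ad valorem rate: 35% + 41.3% = 76.3%.
Duty = ¥20,103.86 × 76.3% = ¥15,339.25.
Line 3 (91.06, Galica, 2,890 kg, ¥250,649.70):
Base rate for 91.06 is ¥2.19/kg.
Origin Galica qualifies under the Lorovia–Galica agreement and 91.06 is covered: preferential rate Free applies instead.
The additional-duty order on 91.06 targets Ravmark, not Galica; it does not apply.
Duty = ¥250,649.70 × 0% = ¥0.00.
Total = ¥170,462.95 + ¥15,339.25 + ¥0.00 = ¥185,802.20.

¥185,802.20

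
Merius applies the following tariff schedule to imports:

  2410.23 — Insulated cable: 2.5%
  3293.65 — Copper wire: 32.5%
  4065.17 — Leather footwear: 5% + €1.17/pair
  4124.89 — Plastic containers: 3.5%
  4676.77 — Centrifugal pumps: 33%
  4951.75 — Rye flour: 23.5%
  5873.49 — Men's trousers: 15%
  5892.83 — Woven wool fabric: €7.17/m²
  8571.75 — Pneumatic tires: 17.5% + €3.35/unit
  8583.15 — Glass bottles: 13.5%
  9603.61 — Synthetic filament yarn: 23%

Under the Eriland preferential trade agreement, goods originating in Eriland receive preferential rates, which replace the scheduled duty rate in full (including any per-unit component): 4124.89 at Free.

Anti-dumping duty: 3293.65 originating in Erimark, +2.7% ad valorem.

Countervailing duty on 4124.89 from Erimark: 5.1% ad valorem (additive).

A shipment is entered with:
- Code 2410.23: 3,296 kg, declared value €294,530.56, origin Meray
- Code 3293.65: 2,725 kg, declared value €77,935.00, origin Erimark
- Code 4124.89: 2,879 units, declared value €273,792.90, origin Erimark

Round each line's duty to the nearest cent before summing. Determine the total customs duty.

Line 1 (2410.23, Meray, 3,296 kg, €294,530.56):
Base rate for 2410.23 is 2.5%.
Duty = €294,530.56 × 2.5% = €7,363.26.
Line 2 (3293.65, Erimark, 2,725 kg, €77,935.00):
Base rate for 3293.65 is 32.5%.
Additional duty on 3293.65 from Erimark: +2.7%. Applied ad valorem rate: 32.5% + 2.7% = 35.2%.
Duty = €77,935.00 × 35.2% = €27,433.12.
Line 3 (4124.89, Erimark, 2,879 units, €273,792.90):
Base rate for 4124.89 is 3.5%.
4124.89 has an FTA preferential rate, but origin Erimark is not Eriland; base rate stands.
Additional duty on 4124.89 from Erimark: +5.1%. Applied ad valorem rate: 3.5% + 5.1% = 8.6%.
Duty = €273,792.90 × 8.6% = €23,546.19.
Total = €7,363.26 + €27,433.12 + €23,546.19 = €58,342.57.

€58,342.57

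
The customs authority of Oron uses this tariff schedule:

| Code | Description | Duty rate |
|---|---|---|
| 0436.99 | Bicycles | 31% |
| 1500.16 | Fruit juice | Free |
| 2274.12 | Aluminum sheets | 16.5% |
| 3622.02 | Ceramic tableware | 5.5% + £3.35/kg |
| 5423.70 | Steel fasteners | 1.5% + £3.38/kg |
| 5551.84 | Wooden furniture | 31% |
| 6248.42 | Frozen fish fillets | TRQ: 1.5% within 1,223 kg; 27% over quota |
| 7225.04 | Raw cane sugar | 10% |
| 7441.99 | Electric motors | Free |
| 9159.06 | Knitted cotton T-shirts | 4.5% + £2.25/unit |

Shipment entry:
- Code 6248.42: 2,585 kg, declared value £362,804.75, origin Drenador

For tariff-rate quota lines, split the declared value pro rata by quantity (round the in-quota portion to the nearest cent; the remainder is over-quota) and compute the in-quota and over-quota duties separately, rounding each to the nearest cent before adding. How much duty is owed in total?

£54,187.03

Line 1 (6248.42, Drenador, 2,585 kg, £362,804.75):
Code 6248.42 is under a tariff-rate quota (threshold 1,223 kg). In-quota: 1,223 kg at 1.5%; over-quota: 1,362 kg at 27%.
Pro-rata value split: in-quota = £362,804.75 × 1,223/2,585 = £171,648.05; over-quota = £362,804.75 − £171,648.05 = £191,156.70.
In-quota duty = £171,648.05 × 1.5% = £2,574.72. Over-quota duty = £191,156.70 × 27% = £51,612.31.
Line duty = £2,574.72 + £51,612.31 = £54,187.03.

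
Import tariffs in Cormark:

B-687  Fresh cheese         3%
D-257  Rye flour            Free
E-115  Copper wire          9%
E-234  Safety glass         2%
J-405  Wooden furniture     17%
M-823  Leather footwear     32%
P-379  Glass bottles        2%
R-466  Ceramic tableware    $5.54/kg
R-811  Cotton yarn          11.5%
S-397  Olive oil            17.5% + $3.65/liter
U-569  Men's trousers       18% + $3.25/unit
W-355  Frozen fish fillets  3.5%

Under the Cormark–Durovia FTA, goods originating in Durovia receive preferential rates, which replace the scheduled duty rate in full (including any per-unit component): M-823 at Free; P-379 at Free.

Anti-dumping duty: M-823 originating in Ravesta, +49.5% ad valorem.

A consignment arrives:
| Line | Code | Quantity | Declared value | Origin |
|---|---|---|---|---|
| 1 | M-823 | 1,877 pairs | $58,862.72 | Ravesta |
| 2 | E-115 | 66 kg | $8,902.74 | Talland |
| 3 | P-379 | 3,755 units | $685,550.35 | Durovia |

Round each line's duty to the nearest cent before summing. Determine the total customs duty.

$48,774.37

Line 1 (M-823, Ravesta, 1,877 pairs, $58,862.72):
Base rate for M-823 is 32%.
M-823 has an FTA preferential rate, but origin Ravesta is not Durovia; base rate stands.
Additional duty on M-823 from Ravesta: +49.5%. Applied ad valorem rate: 32% + 49.5% = 81.5%.
Duty = $58,862.72 × 81.5% = $47,973.12.
Line 2 (E-115, Talland, 66 kg, $8,902.74):
Base rate for E-115 is 9%.
Duty = $8,902.74 × 9% = $801.25.
Line 3 (P-379, Durovia, 3,755 units, $685,550.35):
Base rate for P-379 is 2%.
Origin Durovia qualifies under the Cormark–Durovia agreement and P-379 is covered: preferential rate Free applies instead.
Duty = $685,550.35 × 0% = $0.00.
Total = $47,973.12 + $801.25 + $0.00 = $48,774.37.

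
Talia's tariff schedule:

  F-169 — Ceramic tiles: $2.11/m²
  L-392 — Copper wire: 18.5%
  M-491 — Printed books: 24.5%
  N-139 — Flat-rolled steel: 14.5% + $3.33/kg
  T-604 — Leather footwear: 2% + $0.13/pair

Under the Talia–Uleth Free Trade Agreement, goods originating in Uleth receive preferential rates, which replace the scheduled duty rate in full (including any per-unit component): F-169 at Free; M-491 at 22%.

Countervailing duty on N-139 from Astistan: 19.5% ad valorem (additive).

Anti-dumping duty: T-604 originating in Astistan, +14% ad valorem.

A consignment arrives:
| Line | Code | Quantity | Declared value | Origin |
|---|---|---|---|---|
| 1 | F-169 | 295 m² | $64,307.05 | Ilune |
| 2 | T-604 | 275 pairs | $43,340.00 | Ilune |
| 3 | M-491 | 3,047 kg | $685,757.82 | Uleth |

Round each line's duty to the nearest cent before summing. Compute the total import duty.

Line 1 (F-169, Ilune, 295 m², $64,307.05):
Base rate for F-169 is $2.11/m².
F-169 has an FTA preferential rate, but origin Ilune is not Uleth; base rate stands.
Duty = 295 × $2.11 = $622.45.
Line 2 (T-604, Ilune, 275 pairs, $43,340.00):
Base rate for T-604 is 2% + $0.13/pair.
The additional-duty order on T-604 targets Astistan, not Ilune; it does not apply.
Duty = $43,340.00 × 2% + 275 × $0.13 = $902.55.
Line 3 (M-491, Uleth, 3,047 kg, $685,757.82):
Base rate for M-491 is 24.5%.
Origin Uleth qualifies under the Talia–Uleth agreement and M-491 is covered: preferential rate 22% applies instead.
Duty = $685,757.82 × 22% = $150,866.72.
Total = $622.45 + $902.55 + $150,866.72 = $152,391.72.

$152,391.72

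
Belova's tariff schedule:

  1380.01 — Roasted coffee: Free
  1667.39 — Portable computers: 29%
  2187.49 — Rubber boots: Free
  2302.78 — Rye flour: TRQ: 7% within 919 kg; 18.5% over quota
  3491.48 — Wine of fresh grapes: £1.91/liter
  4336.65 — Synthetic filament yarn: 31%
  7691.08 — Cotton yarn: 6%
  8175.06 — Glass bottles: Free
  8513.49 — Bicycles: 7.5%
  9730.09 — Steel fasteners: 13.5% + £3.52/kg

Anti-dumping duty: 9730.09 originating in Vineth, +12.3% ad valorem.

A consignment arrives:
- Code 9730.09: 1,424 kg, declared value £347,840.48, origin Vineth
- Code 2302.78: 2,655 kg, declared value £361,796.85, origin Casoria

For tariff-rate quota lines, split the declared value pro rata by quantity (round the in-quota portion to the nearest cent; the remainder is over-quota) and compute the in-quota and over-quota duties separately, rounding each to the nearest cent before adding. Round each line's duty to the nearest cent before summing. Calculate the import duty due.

Line 1 (9730.09, Vineth, 1,424 kg, £347,840.48):
Base rate for 9730.09 is 13.5% + £3.52/kg.
Additional duty on 9730.09 from Vineth: +12.3%. Applied ad valorem rate: 13.5% + 12.3% = 25.8%.
Duty = £347,840.48 × 25.8% + 1,424 × £3.52 = £94,755.32.
Line 2 (2302.78, Casoria, 2,655 kg, £361,796.85):
Code 2302.78 is under a tariff-rate quota (threshold 919 kg). In-quota: 919 kg at 7%; over-quota: 1,736 kg at 18.5%.
Pro-rata value split: in-quota = £361,796.85 × 919/2,655 = £125,232.13; over-quota = £361,796.85 − £125,232.13 = £236,564.72.
In-quota duty = £125,232.13 × 7% = £8,766.25. Over-quota duty = £236,564.72 × 18.5% = £43,764.47.
Line duty = £8,766.25 + £43,764.47 = £52,530.72.
Total = £94,755.32 + £52,530.72 = £147,286.04.

£147,286.04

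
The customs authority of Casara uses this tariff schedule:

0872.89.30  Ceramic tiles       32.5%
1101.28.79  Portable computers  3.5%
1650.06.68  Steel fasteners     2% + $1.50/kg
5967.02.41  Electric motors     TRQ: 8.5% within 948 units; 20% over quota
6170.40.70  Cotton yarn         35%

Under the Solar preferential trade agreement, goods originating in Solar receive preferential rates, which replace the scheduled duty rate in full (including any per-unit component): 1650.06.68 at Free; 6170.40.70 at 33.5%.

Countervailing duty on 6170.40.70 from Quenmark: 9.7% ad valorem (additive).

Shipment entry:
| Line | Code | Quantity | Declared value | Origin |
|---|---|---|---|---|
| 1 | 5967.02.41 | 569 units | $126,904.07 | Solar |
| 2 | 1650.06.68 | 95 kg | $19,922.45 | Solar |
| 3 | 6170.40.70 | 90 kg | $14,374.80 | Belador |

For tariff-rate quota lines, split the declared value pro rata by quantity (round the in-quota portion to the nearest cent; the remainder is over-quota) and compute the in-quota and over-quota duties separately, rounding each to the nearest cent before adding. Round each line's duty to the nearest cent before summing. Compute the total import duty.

Line 1 (5967.02.41, Solar, 569 units, $126,904.07):
Code 5967.02.41 is under a tariff-rate quota (threshold 948 units). Quantity 569 units is within the quota, so the in-quota rate 8.5% applies to the full value.
Duty = $126,904.07 × 8.5% = $10,786.85.
Line 2 (1650.06.68, Solar, 95 kg, $19,922.45):
Base rate for 1650.06.68 is 2% + $1.50/kg.
Origin Solar qualifies under the Casara–Solar agreement and 1650.06.68 is covered: preferential rate Free applies instead.
Duty = $19,922.45 × 0% = $0.00.
Line 3 (6170.40.70, Belador, 90 kg, $14,374.80):
Base rate for 6170.40.70 is 35%.
6170.40.70 has an FTA preferential rate, but origin Belador is not Solar; base rate stands.
The additional-duty order on 6170.40.70 targets Quenmark, not Belador; it does not apply.
Duty = $14,374.80 × 35% = $5,031.18.
Total = $10,786.85 + $0.00 + $5,031.18 = $15,818.03.

$15,818.03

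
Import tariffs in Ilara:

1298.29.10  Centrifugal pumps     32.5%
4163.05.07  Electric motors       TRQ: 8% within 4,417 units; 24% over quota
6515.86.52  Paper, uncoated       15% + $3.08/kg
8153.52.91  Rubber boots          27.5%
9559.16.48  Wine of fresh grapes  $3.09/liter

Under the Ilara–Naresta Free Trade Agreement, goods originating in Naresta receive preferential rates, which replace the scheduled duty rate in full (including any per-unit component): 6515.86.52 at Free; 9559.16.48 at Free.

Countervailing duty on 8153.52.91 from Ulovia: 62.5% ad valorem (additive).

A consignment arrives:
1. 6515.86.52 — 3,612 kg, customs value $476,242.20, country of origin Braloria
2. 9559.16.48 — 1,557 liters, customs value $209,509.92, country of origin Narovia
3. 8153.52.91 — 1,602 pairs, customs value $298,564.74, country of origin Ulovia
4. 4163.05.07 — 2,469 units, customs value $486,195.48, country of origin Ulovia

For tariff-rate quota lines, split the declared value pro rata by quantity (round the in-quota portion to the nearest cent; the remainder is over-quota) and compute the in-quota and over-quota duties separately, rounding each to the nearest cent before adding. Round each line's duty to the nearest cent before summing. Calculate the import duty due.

Line 1 (6515.86.52, Braloria, 3,612 kg, $476,242.20):
Base rate for 6515.86.52 is 15% + $3.08/kg.
6515.86.52 has an FTA preferential rate, but origin Braloria is not Naresta; base rate stands.
Duty = $476,242.20 × 15% + 3,612 × $3.08 = $82,561.29.
Line 2 (9559.16.48, Narovia, 1,557 liters, $209,509.92):
Base rate for 9559.16.48 is $3.09/liter.
9559.16.48 has an FTA preferential rate, but origin Narovia is not Naresta; base rate stands.
Duty = 1,557 × $3.09 = $4,811.13.
Line 3 (8153.52.91, Ulovia, 1,602 pairs, $298,564.74):
Base rate for 8153.52.91 is 27.5%.
Additional duty on 8153.52.91 from Ulovia: +62.5%. Applied ad valorem rate: 27.5% + 62.5% = 90%.
Duty = $298,564.74 × 90% = $268,708.27.
Line 4 (4163.05.07, Ulovia, 2,469 units, $486,195.48):
Code 4163.05.07 is under a tariff-rate quota (threshold 4,417 units). Quantity 2,469 units is within the quota, so the in-quota rate 8% applies to the full value.
Duty = $486,195.48 × 8% = $38,895.64.
Total = $82,561.29 + $4,811.13 + $268,708.27 + $38,895.64 = $394,976.33.

$394,976.33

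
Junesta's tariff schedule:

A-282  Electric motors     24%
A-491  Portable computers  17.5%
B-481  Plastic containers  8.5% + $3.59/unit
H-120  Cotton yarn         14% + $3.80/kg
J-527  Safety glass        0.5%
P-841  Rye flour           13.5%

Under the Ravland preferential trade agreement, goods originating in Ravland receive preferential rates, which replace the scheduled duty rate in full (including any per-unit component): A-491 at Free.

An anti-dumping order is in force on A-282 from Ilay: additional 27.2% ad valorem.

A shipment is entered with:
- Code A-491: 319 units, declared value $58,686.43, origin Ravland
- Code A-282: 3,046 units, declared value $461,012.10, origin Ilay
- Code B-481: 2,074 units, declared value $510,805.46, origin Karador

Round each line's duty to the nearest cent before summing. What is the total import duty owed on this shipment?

Line 1 (A-491, Ravland, 319 units, $58,686.43):
Base rate for A-491 is 17.5%.
Origin Ravland qualifies under the Junesta–Ravland agreement and A-491 is covered: preferential rate Free applies instead.
Duty = $58,686.43 × 0% = $0.00.
Line 2 (A-282, Ilay, 3,046 units, $461,012.10):
Base rate for A-282 is 24%.
Additional duty on A-282 from Ilay: +27.2%. Applied ad valorem rate: 24% + 27.2% = 51.2%.
Duty = $461,012.10 × 51.2% = $236,038.20.
Line 3 (B-481, Karador, 2,074 units, $510,805.46):
Base rate for B-481 is 8.5% + $3.59/unit.
Duty = $510,805.46 × 8.5% + 2,074 × $3.59 = $50,864.12.
Total = $0.00 + $236,038.20 + $50,864.12 = $286,902.32.

$286,902.32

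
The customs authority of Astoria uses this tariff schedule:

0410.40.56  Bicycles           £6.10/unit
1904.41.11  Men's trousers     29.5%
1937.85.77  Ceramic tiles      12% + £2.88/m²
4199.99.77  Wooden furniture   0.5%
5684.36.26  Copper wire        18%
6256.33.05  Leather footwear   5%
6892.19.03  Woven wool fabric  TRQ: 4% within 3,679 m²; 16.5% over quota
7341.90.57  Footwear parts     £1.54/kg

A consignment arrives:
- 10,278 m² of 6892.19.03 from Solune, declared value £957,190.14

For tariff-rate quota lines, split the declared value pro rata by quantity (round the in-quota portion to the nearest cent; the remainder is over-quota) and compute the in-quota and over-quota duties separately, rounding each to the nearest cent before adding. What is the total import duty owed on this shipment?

Line 1 (6892.19.03, Solune, 10,278 m², £957,190.14):
Code 6892.19.03 is under a tariff-rate quota (threshold 3,679 m²). In-quota: 3,679 m² at 4%; over-quota: 6,599 m² at 16.5%.
Pro-rata value split: in-quota = £957,190.14 × 3,679/10,278 = £342,625.27; over-quota = £957,190.14 − £342,625.27 = £614,564.87.
In-quota duty = £342,625.27 × 4% = £13,705.01. Over-quota duty = £614,564.87 × 16.5% = £101,403.20.
Line duty = £13,705.01 + £101,403.20 = £115,108.21.

£115,108.21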